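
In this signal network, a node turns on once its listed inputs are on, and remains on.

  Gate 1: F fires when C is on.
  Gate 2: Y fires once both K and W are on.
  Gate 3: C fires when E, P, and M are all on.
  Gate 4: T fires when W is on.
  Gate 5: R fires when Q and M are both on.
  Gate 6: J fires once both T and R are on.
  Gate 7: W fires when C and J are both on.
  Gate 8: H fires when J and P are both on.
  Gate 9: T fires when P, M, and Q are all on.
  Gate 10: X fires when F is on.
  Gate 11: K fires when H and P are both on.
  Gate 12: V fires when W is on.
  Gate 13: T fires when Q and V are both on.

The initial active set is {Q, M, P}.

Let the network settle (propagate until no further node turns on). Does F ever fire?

F would need C (Gate 1), but C never turns on.

No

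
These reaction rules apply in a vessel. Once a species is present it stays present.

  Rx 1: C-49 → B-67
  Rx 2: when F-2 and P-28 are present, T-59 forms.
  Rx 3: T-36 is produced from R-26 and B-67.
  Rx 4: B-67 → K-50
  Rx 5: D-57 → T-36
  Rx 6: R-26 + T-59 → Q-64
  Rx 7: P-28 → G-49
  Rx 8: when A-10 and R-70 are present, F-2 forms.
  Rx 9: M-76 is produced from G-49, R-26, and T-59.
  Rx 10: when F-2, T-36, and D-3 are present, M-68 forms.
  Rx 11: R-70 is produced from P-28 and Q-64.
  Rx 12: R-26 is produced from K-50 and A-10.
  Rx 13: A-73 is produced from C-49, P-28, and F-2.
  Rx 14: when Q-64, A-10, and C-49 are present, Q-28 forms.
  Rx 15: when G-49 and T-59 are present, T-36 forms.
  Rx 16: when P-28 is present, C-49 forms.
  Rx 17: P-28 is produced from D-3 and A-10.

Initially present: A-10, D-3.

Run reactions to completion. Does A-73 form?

A-73 would need C-49, P-28, and F-2 (Rx 13), but F-2 never forms.

No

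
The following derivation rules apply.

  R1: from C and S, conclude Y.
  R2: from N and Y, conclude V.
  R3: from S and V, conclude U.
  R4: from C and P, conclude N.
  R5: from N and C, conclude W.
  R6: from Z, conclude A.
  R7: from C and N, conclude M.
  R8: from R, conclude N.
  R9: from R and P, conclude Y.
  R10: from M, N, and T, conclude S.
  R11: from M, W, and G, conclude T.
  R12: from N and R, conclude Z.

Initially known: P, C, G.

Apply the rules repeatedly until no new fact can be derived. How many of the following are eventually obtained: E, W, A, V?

From C and P, R4 gives N.
From N and C, R5 gives W.
C and N hold, so M follows (R7).
From M, W, and G, R11 gives T.
From M, N, and T, R10 gives S.
C and S hold, so Y follows (R1).
From N and Y, R2 gives V.
No rule produces E, and it is not given.
W: reached.
A would need Z (R6), but Z is never established.
V: reached.
Reached: W and V — 2 of the 4.

2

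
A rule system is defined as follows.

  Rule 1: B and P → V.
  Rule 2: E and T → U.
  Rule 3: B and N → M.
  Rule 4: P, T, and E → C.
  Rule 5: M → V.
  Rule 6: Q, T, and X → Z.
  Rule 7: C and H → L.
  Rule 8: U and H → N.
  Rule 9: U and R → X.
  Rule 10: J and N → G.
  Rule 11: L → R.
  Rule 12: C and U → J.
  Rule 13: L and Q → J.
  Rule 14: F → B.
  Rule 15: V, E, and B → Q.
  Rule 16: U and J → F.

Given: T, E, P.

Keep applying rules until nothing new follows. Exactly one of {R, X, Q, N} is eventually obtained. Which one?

P, T, and E hold, so C follows (Rule 4).
E and T hold, so U follows (Rule 2).
From C and U, Rule 12 gives J.
U and J hold, so F follows (Rule 16).
From F, Rule 14 gives B.
B and P hold, so V follows (Rule 1).
V, E, and B hold, so Q follows (Rule 15).
N would need U and H (Rule 8), but H is never established. R would need L (Rule 11), but L is never established. X would need U and R (Rule 9), but R is never established.

Q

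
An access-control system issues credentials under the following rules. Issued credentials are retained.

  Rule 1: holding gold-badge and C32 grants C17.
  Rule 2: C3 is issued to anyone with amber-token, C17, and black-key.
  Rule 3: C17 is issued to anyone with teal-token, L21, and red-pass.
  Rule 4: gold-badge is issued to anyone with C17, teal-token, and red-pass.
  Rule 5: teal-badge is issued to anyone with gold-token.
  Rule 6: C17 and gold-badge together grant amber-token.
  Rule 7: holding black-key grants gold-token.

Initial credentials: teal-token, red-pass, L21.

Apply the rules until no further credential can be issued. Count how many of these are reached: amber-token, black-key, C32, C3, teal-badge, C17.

Holding teal-token, L21, and red-pass grants C17 (Rule 3).
Holding C17, teal-token, and red-pass grants gold-badge (Rule 4).
Holding C17 and gold-badge grants amber-token (Rule 6).
amber-token: reached.
No rule produces black-key, and it is not given.
No rule produces C32, and it is not given.
C3 would need amber-token, C17, and black-key (Rule 2), but black-key is never granted.
teal-badge would need gold-token (Rule 5), but gold-token is never granted.
C17: reached.
Reached: amber-token and C17 — 2 of the 6.

2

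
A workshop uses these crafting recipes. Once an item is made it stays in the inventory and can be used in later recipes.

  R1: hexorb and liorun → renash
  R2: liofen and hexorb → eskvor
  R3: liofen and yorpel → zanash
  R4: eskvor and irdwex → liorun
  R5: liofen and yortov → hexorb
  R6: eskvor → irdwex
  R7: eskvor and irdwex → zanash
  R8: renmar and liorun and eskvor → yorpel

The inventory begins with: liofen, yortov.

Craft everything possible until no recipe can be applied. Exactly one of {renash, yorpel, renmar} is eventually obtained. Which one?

renash

liofen and yortov → hexorb (R5).
Using R2, liofen and hexorb make eskvor.
Using R6, eskvor makes irdwex.
eskvor and irdwex → liorun (R4).
Using R1, hexorb and liorun make renash.
No rule produces renmar, and it is not given. yorpel would need renmar, liorun, and eskvor (R8), but renmar is never obtained.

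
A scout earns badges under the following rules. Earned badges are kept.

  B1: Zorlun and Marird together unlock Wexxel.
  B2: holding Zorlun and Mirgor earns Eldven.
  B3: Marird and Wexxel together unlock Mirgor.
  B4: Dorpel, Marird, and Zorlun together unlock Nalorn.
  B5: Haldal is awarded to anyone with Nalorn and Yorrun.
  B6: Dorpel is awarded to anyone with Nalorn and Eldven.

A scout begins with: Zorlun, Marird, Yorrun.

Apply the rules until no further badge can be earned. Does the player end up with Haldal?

Haldal would need Nalorn and Yorrun (B5), but Nalorn is never earned.

No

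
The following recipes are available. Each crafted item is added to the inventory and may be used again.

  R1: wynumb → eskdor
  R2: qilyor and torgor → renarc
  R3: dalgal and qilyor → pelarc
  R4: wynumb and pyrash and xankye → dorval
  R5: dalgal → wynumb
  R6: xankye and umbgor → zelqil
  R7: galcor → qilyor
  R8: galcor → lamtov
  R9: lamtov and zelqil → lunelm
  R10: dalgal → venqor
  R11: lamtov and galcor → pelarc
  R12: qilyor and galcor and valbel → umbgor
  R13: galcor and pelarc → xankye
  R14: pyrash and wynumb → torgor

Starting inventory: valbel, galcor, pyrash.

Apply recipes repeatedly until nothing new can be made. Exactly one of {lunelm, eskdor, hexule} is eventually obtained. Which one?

galcor → lamtov (R8).
Using R7, galcor makes qilyor.
lamtov and galcor → pelarc (R11).
qilyor and galcor and valbel → umbgor (R12).
Using R13, galcor and pelarc make xankye.
Using R6, xankye and umbgor make zelqil.
Using R9, lamtov and zelqil make lunelm.
No rule produces hexule, and it is not given. eskdor would need wynumb (R1), but wynumb is never obtained.

lunelm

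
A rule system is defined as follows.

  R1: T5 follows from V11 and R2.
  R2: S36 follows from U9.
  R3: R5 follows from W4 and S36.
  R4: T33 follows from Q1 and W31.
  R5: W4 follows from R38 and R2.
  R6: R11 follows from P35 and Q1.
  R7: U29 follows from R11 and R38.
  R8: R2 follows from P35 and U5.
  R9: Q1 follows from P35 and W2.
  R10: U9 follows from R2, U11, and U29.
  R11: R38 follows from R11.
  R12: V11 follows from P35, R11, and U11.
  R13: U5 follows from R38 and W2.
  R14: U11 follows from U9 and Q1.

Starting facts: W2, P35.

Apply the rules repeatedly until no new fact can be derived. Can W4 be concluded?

Yes

From P35 and W2, R9 gives Q1.
P35 and Q1 hold, so R11 follows (R6).
R11 holds, so R38 follows (R11).
R38 and W2 hold, so U5 follows (R13).
P35 and U5 hold, so R2 follows (R8).
From R38 and R2, R5 gives W4.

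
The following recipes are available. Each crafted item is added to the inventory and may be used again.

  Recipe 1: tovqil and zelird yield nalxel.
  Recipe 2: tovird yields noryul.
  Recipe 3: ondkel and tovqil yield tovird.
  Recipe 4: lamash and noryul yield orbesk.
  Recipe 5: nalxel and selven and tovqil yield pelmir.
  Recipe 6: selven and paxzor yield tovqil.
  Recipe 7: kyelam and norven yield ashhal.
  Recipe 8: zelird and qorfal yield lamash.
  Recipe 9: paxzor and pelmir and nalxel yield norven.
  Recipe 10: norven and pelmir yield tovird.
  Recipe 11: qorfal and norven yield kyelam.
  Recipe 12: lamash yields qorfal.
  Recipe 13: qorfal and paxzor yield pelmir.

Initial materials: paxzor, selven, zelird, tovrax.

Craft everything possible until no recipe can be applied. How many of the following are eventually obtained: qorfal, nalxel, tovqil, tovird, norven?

selven and paxzor → tovqil (Recipe 6).
tovqil and zelird → nalxel (Recipe 1).
nalxel and selven and tovqil → pelmir (Recipe 5).
Using Recipe 9, paxzor, pelmir, and nalxel make norven.
norven and pelmir → tovird (Recipe 10).
qorfal would need lamash (Recipe 12), but lamash is never obtained.
nalxel: reached.
tovqil: reached.
tovird: reached.
norven: reached.
Reached: nalxel, tovqil, tovird, and norven — 4 of the 5.

4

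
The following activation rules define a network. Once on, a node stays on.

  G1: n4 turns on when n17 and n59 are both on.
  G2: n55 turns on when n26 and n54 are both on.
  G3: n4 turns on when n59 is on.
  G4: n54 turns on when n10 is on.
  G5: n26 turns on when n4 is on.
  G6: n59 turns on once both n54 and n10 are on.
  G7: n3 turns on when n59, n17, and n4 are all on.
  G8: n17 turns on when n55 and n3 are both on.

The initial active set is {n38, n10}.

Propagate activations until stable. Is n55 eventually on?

Yes

G4: n10 on → n54 on.
n54 and n10 are on, so n59 turns on (G6).
G3: n59 on → n4 on.
n4 is on, so n26 turns on (G5).
n26 and n54 are on, so n55 turns on (G2).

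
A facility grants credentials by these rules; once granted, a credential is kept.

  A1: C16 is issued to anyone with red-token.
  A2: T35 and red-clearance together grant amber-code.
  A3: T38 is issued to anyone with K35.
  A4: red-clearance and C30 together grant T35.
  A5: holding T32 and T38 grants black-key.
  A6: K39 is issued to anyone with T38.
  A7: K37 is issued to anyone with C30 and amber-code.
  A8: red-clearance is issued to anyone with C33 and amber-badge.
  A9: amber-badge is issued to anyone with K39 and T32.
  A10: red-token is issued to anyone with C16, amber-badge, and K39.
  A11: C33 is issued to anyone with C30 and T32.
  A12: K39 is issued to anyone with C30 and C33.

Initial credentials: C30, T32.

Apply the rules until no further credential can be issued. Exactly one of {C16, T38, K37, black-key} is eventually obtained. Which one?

K37

Holding C30 and T32 grants C33 (A11).
Holding C30 and C33 grants K39 (A12).
Holding K39 and T32 grants amber-badge (A9).
Holding C33 and amber-badge grants red-clearance (A8).
Holding red-clearance and C30 grants T35 (A4).
Holding T35 and red-clearance grants amber-code (A2).
Holding C30 and amber-code grants K37 (A7).
T38 would need K35 (A3), but K35 is never granted. black-key would need T32 and T38 (A5), but T38 is never granted. C16 would need red-token (A1), but red-token is never granted.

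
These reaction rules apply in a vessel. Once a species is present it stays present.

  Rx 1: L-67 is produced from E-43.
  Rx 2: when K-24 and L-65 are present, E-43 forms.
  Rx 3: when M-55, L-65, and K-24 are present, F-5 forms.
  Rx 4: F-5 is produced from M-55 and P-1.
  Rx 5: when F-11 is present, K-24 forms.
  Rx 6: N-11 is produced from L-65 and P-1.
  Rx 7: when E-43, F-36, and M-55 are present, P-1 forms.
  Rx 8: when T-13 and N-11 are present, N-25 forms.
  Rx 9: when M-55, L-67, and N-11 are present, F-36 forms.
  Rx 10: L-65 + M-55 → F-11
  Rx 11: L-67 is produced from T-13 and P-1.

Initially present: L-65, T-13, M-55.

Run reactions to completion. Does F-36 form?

F-36 would need M-55, L-67, and N-11 (Rx 9), but N-11 never forms.

No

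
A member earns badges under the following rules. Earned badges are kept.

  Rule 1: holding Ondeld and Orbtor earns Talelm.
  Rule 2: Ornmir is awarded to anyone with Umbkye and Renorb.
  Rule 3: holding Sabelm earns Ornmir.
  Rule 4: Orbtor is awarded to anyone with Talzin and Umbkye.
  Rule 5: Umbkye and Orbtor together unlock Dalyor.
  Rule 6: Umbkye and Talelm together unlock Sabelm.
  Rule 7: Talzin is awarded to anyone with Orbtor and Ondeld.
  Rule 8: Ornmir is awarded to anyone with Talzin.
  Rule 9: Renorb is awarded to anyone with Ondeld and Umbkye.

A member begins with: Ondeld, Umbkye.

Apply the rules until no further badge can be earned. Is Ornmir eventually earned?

With Ondeld and Umbkye, Renorb is earned (Rule 9).
With Umbkye and Renorb, Ornmir is earned (Rule 2).

Yes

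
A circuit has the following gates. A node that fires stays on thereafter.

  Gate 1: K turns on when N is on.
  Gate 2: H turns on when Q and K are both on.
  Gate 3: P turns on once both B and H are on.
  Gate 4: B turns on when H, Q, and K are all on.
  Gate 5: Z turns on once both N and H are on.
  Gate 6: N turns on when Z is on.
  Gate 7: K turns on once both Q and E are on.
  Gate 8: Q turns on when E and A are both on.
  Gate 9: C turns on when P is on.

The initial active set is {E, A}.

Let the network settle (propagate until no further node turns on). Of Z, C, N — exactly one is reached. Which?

C

E and A are on, so Q turns on (Gate 8).
Q and E are on, so K turns on (Gate 7).
Q and K are on, so H turns on (Gate 2).
H, Q, and K are on, so B turns on (Gate 4).
B and H are on, so P turns on (Gate 3).
P is on, so C turns on (Gate 9).
N would need Z (Gate 6), but Z never turns on. Z would need N and H (Gate 5), but N never turns on.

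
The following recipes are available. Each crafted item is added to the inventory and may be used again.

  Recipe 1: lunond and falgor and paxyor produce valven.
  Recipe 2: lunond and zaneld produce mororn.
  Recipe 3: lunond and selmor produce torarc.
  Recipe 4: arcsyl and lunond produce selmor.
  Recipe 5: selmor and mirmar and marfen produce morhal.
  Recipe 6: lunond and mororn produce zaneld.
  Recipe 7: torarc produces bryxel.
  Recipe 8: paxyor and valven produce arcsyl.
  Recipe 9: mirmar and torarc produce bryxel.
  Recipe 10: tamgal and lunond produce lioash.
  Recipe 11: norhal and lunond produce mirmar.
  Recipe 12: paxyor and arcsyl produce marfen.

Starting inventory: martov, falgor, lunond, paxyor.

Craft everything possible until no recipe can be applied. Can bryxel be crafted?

Using Recipe 1, lunond, falgor, and paxyor make valven.
paxyor and valven → arcsyl (Recipe 8).
arcsyl and lunond → selmor (Recipe 4).
Using Recipe 3, lunond and selmor make torarc.
torarc → bryxel (Recipe 7).

Yes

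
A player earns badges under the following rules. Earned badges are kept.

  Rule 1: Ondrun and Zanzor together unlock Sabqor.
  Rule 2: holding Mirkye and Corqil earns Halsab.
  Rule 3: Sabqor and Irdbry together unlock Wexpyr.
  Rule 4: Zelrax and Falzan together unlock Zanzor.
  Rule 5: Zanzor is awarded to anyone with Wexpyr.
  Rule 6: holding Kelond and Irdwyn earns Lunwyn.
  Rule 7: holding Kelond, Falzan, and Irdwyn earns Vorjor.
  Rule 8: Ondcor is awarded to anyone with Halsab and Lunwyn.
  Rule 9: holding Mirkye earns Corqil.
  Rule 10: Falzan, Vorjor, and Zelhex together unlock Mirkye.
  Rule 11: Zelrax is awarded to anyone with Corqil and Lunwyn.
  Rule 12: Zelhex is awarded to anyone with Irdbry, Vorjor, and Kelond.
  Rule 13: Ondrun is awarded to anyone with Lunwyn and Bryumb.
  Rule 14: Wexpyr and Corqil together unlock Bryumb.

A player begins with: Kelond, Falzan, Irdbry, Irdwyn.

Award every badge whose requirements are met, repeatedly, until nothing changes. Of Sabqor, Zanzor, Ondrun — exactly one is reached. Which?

Zanzor

With Kelond and Irdwyn, Lunwyn is earned (Rule 6).
With Kelond, Falzan, and Irdwyn, Vorjor is earned (Rule 7).
With Irdbry, Vorjor, and Kelond, Zelhex is earned (Rule 12).
With Falzan, Vorjor, and Zelhex, Mirkye is earned (Rule 10).
With Mirkye, Corqil is earned (Rule 9).
With Corqil and Lunwyn, Zelrax is earned (Rule 11).
With Zelrax and Falzan, Zanzor is earned (Rule 4).
Ondrun would need Lunwyn and Bryumb (Rule 13), but Bryumb is never earned. Sabqor would need Ondrun and Zanzor (Rule 1), but Ondrun is never earned.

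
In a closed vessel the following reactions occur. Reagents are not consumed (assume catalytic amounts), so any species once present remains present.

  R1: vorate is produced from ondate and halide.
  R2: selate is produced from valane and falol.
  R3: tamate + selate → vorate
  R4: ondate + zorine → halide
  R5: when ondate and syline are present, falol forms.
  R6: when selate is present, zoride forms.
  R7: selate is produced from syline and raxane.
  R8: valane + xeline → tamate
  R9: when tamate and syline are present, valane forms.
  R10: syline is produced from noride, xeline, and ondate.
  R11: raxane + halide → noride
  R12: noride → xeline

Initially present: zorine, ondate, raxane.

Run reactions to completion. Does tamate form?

No

tamate would need valane and xeline (R8), but valane never forms.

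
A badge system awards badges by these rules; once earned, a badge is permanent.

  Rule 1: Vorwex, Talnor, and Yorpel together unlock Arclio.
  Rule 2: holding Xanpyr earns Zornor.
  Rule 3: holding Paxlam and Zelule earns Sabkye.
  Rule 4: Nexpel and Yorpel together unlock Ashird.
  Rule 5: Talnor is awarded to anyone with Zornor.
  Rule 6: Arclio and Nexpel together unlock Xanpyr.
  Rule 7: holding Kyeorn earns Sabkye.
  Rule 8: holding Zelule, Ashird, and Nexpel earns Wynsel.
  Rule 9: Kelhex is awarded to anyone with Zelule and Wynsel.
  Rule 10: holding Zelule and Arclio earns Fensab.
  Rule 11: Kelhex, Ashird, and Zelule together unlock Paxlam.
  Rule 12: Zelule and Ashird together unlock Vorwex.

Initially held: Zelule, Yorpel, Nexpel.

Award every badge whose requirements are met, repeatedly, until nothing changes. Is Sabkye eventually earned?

With Nexpel and Yorpel, Ashird is earned (Rule 4).
With Zelule, Ashird, and Nexpel, Wynsel is earned (Rule 8).
With Zelule and Wynsel, Kelhex is earned (Rule 9).
With Kelhex, Ashird, and Zelule, Paxlam is earned (Rule 11).
With Paxlam and Zelule, Sabkye is earned (Rule 3).

Yes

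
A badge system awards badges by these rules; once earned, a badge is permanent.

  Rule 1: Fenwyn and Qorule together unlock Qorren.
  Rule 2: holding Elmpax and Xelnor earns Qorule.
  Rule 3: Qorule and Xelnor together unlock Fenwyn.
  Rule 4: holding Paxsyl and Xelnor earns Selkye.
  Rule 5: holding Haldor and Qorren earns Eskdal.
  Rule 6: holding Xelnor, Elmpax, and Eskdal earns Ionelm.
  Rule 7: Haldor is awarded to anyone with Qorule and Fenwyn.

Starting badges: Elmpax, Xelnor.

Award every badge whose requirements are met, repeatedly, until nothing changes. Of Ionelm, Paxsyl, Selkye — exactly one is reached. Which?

Ionelm

With Elmpax and Xelnor, Qorule is earned (Rule 2).
With Qorule and Xelnor, Fenwyn is earned (Rule 3).
With Fenwyn and Qorule, Qorren is earned (Rule 1).
With Qorule and Fenwyn, Haldor is earned (Rule 7).
With Haldor and Qorren, Eskdal is earned (Rule 5).
With Xelnor, Elmpax, and Eskdal, Ionelm is earned (Rule 6).
Selkye would need Paxsyl and Xelnor (Rule 4), but Paxsyl is never earned. No rule produces Paxsyl, and it is not given.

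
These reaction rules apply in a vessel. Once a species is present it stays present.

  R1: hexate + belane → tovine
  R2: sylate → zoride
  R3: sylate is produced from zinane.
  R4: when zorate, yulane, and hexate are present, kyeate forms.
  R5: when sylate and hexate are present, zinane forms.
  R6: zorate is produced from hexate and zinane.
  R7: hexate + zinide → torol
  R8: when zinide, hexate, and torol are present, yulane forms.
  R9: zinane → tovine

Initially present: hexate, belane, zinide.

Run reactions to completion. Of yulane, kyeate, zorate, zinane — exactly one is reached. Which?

yulane

hexate and zinide present → torol forms (R7).
zinide, hexate, and torol present → yulane forms (R8).
zinane would need sylate and hexate (R5), but sylate never forms. zorate would need hexate and zinane (R6), but zinane never forms. kyeate would need zorate, yulane, and hexate (R4), but zorate never forms.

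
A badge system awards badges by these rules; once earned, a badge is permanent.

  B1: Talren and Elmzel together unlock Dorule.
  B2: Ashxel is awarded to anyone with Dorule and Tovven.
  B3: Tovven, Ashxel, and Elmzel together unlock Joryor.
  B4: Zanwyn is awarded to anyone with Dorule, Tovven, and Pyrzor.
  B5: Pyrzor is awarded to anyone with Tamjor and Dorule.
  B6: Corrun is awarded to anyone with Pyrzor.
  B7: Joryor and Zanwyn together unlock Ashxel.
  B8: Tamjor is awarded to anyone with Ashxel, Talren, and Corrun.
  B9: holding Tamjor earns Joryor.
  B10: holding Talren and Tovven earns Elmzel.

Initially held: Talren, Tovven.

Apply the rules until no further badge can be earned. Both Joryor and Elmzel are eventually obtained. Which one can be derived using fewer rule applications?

Elmzel: With Talren and Tovven, Elmzel is earned (B10). [1 rule application]
Joryor: With Talren and Tovven, Elmzel is earned (B10). With Talren and Elmzel, Dorule is earned (B1). With Dorule and Tovven, Ashxel is earned (B2). With Tovven, Ashxel, and Elmzel, Joryor is earned (B3). [4 rule applications]
Elmzel needs fewer.

Elmzel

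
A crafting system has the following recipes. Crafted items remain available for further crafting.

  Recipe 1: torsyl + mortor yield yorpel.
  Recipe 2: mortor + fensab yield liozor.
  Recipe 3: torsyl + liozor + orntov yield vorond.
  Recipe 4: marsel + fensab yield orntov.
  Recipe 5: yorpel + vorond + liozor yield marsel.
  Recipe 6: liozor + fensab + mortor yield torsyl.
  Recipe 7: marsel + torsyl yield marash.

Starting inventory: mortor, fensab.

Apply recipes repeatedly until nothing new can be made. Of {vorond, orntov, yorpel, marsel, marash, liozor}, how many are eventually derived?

2

mortor + fensab → liozor (Recipe 2).
Using Recipe 6, liozor, fensab, and mortor make torsyl.
Using Recipe 1, torsyl and mortor make yorpel.
vorond would need torsyl, liozor, and orntov (Recipe 3), but orntov is never obtained.
orntov would need marsel and fensab (Recipe 4), but marsel is never obtained.
yorpel: reached.
marsel would need yorpel, vorond, and liozor (Recipe 5), but vorond is never obtained.
marash would need marsel and torsyl (Recipe 7), but marsel is never obtained.
liozor: reached.
Reached: yorpel and liozor — 2 of the 6.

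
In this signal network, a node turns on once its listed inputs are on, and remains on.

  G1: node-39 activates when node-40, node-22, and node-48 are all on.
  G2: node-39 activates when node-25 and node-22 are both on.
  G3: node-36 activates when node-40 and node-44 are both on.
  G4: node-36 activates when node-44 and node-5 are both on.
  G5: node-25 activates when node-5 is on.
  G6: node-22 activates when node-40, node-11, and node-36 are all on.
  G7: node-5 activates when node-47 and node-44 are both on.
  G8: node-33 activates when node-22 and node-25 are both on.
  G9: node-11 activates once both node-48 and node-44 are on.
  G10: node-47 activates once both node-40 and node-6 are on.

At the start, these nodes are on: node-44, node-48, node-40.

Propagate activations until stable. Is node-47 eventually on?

No

node-47 would need node-40 and node-6 (G10), but node-6 never turns on.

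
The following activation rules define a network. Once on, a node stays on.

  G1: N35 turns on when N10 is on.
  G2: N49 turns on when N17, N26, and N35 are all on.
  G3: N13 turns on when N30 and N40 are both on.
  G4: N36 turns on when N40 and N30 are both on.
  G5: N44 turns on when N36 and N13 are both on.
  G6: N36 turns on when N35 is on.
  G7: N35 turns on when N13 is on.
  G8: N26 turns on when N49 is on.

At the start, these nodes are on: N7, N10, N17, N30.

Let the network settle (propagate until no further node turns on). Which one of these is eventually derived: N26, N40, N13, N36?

N10 is on, so N35 turns on (G1).
G6: N35 on → N36 on.
N26 would need N49 (G8), but N49 never turns on. N13 would need N30 and N40 (G3), but N40 never turns on. No rule produces N40, and it is not given.

N36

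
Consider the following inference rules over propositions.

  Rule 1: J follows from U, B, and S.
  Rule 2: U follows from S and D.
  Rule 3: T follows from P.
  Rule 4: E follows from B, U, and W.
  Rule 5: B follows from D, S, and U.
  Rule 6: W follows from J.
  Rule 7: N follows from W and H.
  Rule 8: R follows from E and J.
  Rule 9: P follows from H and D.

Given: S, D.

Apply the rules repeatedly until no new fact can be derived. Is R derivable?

From S and D, Rule 2 gives U.
From D, S, and U, Rule 5 gives B.
U, B, and S hold, so J follows (Rule 1).
From J, Rule 6 gives W.
From B, U, and W, Rule 4 gives E.
From E and J, Rule 8 gives R.

Yes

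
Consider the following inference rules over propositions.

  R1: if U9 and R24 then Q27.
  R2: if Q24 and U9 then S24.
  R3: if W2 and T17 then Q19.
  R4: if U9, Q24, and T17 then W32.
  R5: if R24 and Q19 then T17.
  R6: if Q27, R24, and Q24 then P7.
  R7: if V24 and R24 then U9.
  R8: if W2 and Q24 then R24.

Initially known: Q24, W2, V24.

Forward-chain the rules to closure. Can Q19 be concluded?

Q19 would need W2 and T17 (R3), but T17 is never established.

No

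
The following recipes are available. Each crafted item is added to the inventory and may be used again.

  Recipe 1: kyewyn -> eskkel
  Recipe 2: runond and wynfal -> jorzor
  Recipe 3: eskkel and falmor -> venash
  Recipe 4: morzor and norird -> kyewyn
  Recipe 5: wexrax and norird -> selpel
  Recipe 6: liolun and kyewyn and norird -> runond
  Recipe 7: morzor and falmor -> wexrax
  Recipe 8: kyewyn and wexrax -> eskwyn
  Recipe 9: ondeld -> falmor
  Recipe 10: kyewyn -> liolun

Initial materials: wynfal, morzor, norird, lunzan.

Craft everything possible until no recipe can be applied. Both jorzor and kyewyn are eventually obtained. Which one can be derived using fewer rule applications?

kyewyn

kyewyn: morzor and norird -> kyewyn (Recipe 4). [1 rule application]
jorzor: Using Recipe 4, morzor and norird make kyewyn. kyewyn -> liolun (Recipe 10). Using Recipe 6, liolun, kyewyn, and norird make runond. Using Recipe 2, runond and wynfal make jorzor. [4 rule applications]
kyewyn needs fewer.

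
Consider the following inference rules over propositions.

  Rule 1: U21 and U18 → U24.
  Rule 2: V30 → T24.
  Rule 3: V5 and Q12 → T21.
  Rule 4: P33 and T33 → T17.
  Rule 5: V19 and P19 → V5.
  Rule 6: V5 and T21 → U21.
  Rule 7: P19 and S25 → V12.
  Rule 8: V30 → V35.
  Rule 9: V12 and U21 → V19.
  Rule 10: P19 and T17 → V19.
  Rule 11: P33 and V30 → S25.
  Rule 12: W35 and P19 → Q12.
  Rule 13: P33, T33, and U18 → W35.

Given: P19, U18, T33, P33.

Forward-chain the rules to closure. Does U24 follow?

P33 and T33 hold, so T17 follows (Rule 4).
From P33, T33, and U18, Rule 13 gives W35.
P19 and T17 hold, so V19 follows (Rule 10).
From W35 and P19, Rule 12 gives Q12.
From V19 and P19, Rule 5 gives V5.
V5 and Q12 hold, so T21 follows (Rule 3).
V5 and T21 hold, so U21 follows (Rule 6).
U21 and U18 hold, so U24 follows (Rule 1).

Yes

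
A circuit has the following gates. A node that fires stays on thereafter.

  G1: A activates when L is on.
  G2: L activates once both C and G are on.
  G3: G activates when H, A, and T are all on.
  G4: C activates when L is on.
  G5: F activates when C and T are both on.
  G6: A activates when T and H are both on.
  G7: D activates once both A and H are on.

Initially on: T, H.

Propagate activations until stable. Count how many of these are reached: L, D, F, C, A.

2

G6: T and H on → A on.
A and H are on, so D activates (G7).
L would need C and G (G2), but C never turns on.
D: reached.
F would need C and T (G5), but C never turns on.
C would need L (G4), but L never turns on.
A: reached.
Reached: D and A — 2 of the 5.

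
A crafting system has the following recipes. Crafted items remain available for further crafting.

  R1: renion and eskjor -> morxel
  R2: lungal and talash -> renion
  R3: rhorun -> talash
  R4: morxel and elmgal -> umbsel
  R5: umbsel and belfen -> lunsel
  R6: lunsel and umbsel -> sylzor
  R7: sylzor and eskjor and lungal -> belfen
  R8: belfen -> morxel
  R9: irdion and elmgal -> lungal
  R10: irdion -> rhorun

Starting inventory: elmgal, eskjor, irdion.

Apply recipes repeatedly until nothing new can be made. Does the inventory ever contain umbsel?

Using R10, irdion makes rhorun.
Using R9, irdion and elmgal make lungal.
Using R3, rhorun makes talash.
Using R2, lungal and talash make renion.
Using R1, renion and eskjor make morxel.
morxel and elmgal -> umbsel (R4).

Yes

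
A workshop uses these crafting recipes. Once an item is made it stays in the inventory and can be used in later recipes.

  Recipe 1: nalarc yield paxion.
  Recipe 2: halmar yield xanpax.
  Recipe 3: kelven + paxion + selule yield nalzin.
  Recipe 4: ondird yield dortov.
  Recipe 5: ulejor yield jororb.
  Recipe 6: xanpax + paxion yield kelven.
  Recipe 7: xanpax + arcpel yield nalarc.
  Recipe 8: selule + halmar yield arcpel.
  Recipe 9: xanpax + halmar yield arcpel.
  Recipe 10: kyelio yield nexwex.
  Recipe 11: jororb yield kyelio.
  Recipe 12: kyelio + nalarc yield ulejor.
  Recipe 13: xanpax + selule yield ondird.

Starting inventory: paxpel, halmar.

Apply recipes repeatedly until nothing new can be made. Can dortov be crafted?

dortov would need ondird (Recipe 4), but ondird is never obtained.

No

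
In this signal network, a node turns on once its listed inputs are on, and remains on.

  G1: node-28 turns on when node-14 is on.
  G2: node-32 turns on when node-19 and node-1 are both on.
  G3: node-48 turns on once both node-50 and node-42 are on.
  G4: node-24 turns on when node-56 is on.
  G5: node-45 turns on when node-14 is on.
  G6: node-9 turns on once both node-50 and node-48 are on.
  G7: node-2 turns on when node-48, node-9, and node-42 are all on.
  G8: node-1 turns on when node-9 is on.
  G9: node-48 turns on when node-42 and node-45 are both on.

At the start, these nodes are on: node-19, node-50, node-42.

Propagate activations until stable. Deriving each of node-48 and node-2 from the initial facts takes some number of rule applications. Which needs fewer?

node-48: node-50 and node-42 are on, so node-48 turns on (G3). [1 rule application]
node-2: node-50 and node-42 are on, so node-48 turns on (G3). G6: node-50 and node-48 on → node-9 on. node-48, node-9, and node-42 are on, so node-2 turns on (G7). [3 rule applications]
node-48 needs fewer.

node-48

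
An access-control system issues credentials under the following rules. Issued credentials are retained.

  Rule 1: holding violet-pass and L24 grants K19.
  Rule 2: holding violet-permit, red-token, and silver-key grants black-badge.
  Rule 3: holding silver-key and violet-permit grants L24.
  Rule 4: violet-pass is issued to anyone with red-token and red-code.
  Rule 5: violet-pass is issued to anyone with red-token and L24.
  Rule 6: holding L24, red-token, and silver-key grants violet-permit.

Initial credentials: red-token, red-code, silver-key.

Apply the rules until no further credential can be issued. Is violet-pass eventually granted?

Holding red-token and red-code grants violet-pass (Rule 4).

Yes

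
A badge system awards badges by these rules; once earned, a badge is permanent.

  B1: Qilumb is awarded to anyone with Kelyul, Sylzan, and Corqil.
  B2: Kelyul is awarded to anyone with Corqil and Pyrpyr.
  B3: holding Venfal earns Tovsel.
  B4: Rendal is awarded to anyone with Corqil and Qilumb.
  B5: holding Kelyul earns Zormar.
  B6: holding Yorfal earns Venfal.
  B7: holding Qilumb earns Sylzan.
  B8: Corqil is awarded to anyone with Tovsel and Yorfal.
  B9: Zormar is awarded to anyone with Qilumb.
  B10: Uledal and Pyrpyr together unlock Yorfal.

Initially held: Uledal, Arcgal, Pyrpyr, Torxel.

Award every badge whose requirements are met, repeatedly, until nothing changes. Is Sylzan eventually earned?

No

Sylzan would need Qilumb (B7), but Qilumb is never earned.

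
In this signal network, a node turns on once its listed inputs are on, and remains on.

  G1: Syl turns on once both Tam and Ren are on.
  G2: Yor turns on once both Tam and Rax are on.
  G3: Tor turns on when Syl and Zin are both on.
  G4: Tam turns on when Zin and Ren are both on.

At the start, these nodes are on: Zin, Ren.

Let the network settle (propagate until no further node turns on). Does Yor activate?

Yor would need Tam and Rax (G2), but Rax never turns on.

No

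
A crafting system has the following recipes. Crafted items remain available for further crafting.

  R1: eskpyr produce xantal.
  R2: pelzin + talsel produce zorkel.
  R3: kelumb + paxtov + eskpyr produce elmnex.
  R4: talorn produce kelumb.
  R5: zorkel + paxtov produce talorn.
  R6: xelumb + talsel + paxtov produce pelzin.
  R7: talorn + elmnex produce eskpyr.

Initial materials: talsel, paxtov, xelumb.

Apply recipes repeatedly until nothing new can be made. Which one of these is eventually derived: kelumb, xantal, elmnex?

kelumb

Using R6, xelumb, talsel, and paxtov make pelzin.
pelzin + talsel → zorkel (R2).
Using R5, zorkel and paxtov make talorn.
Using R4, talorn makes kelumb.
elmnex would need kelumb, paxtov, and eskpyr (R3), but eskpyr is never obtained. xantal would need eskpyr (R1), but eskpyr is never obtained.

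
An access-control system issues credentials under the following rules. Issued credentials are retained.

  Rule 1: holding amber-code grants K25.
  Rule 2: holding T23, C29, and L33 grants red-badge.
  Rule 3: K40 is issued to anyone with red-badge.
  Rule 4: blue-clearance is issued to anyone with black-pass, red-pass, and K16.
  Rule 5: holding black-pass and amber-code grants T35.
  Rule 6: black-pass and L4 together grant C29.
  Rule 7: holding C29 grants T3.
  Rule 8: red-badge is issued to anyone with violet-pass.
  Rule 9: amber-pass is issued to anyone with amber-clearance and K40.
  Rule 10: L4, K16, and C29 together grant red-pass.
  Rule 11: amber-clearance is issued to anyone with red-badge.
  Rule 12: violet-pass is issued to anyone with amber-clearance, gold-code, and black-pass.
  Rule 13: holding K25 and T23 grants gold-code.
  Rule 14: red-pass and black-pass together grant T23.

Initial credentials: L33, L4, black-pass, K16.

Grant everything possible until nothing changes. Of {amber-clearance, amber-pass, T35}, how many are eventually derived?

2

Holding black-pass and L4 grants C29 (Rule 6).
Holding L4, K16, and C29 grants red-pass (Rule 10).
Holding red-pass and black-pass grants T23 (Rule 14).
Holding T23, C29, and L33 grants red-badge (Rule 2).
Holding red-badge grants amber-clearance (Rule 11).
Holding red-badge grants K40 (Rule 3).
Holding amber-clearance and K40 grants amber-pass (Rule 9).
amber-clearance: reached.
amber-pass: reached.
T35 would need black-pass and amber-code (Rule 5), but amber-code is never granted.
Reached: amber-clearance and amber-pass — 2 of the 3.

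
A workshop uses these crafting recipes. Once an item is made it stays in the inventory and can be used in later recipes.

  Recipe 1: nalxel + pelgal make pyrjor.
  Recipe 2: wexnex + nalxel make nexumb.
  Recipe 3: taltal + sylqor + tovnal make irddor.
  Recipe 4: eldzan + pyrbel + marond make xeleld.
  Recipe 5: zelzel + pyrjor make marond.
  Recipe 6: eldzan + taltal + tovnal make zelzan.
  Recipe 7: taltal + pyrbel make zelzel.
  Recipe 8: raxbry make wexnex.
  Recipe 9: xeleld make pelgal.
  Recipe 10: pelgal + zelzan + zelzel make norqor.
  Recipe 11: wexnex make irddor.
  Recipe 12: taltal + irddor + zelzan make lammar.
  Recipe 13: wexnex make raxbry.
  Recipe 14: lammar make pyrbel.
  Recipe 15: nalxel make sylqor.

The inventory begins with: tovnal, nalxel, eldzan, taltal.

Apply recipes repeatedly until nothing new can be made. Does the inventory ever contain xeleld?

xeleld would need eldzan, pyrbel, and marond (Recipe 4), but marond is never obtained.

No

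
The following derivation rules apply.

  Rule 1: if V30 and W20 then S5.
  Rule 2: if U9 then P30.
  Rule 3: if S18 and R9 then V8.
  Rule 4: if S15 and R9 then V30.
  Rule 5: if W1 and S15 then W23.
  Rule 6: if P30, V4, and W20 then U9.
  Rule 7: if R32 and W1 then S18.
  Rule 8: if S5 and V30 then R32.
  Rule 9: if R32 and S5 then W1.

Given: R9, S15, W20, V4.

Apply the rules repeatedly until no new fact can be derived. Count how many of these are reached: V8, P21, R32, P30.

2

From S15 and R9, Rule 4 gives V30.
V30 and W20 hold, so S5 follows (Rule 1).
From S5 and V30, Rule 8 gives R32.
From R32 and S5, Rule 9 gives W1.
R32 and W1 hold, so S18 follows (Rule 7).
From S18 and R9, Rule 3 gives V8.
V8: reached.
No rule produces P21, and it is not given.
R32: reached.
P30 would need U9 (Rule 2), but U9 is never established.
Reached: V8 and R32 — 2 of the 4.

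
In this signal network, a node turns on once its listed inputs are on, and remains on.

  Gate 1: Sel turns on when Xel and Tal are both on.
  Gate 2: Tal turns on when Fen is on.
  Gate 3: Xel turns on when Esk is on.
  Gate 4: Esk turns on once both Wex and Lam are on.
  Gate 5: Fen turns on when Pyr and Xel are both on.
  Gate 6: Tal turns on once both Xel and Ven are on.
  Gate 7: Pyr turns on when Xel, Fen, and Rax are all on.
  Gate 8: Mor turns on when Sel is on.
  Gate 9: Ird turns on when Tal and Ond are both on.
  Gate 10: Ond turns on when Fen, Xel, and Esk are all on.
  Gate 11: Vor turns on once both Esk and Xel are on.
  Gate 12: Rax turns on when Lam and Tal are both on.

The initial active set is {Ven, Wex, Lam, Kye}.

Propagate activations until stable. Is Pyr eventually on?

Pyr would need Xel, Fen, and Rax (Gate 7), but Fen never turns on.

No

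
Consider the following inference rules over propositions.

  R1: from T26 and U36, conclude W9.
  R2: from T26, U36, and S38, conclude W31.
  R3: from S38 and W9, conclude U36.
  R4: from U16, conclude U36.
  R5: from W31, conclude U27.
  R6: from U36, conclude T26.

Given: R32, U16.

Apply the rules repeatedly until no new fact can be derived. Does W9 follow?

Yes

U16 holds, so U36 follows (R4).
U36 holds, so T26 follows (R6).
T26 and U36 hold, so W9 follows (R1).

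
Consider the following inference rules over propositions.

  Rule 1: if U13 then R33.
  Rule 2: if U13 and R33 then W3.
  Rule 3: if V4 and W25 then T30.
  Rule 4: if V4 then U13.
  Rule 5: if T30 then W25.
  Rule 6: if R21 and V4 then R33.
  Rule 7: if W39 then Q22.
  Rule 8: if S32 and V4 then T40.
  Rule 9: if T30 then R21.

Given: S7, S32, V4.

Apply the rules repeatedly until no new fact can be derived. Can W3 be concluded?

V4 holds, so U13 follows (Rule 4).
U13 holds, so R33 follows (Rule 1).
From U13 and R33, Rule 2 gives W3.

Yes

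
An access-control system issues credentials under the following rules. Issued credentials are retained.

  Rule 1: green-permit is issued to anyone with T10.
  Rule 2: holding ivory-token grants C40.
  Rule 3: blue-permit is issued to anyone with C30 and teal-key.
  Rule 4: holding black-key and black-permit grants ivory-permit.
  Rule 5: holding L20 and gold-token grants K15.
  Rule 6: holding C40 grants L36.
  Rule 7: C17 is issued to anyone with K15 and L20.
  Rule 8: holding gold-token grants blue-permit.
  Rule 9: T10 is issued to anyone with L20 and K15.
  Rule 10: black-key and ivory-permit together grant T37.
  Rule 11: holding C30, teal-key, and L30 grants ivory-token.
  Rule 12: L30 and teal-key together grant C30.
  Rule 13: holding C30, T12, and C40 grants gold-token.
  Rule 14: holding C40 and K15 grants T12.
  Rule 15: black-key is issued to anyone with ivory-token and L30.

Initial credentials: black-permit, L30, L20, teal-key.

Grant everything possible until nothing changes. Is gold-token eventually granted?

No

gold-token would need C30, T12, and C40 (Rule 13), but T12 is never granted.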